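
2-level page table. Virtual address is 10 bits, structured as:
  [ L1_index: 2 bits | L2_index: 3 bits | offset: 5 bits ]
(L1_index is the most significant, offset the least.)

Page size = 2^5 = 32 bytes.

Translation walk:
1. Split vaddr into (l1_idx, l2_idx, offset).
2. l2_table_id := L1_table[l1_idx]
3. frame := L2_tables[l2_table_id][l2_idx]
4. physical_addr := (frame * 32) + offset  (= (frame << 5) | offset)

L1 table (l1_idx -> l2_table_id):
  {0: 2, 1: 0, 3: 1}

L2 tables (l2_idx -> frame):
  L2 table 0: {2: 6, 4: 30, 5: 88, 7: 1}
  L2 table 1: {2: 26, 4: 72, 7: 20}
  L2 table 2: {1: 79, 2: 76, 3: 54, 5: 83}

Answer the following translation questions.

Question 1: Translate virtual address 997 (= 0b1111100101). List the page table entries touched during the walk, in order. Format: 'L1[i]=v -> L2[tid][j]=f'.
vaddr = 997 = 0b1111100101
Split: l1_idx=3, l2_idx=7, offset=5

Answer: L1[3]=1 -> L2[1][7]=20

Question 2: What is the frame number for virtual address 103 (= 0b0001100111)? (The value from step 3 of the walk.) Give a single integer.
vaddr = 103: l1_idx=0, l2_idx=3
L1[0] = 2; L2[2][3] = 54

Answer: 54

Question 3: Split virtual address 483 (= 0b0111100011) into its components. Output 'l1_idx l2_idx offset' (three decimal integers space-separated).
Answer: 1 7 3

Derivation:
vaddr = 483 = 0b0111100011
  top 2 bits -> l1_idx = 1
  next 3 bits -> l2_idx = 7
  bottom 5 bits -> offset = 3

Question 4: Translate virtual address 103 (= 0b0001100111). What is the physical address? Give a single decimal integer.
vaddr = 103 = 0b0001100111
Split: l1_idx=0, l2_idx=3, offset=7
L1[0] = 2
L2[2][3] = 54
paddr = 54 * 32 + 7 = 1735

Answer: 1735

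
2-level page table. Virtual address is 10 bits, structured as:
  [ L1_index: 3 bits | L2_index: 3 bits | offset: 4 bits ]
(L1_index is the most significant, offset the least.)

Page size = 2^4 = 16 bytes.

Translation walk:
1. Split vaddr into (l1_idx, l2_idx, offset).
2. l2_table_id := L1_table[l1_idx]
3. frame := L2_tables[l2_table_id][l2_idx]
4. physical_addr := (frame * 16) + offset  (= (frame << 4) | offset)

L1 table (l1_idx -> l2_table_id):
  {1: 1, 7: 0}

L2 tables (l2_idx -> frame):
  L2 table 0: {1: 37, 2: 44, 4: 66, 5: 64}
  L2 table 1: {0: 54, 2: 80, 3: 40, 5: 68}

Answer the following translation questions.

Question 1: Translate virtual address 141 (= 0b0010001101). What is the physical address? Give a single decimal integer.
Answer: 877

Derivation:
vaddr = 141 = 0b0010001101
Split: l1_idx=1, l2_idx=0, offset=13
L1[1] = 1
L2[1][0] = 54
paddr = 54 * 16 + 13 = 877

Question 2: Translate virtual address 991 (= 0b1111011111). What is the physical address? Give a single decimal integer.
Answer: 1039

Derivation:
vaddr = 991 = 0b1111011111
Split: l1_idx=7, l2_idx=5, offset=15
L1[7] = 0
L2[0][5] = 64
paddr = 64 * 16 + 15 = 1039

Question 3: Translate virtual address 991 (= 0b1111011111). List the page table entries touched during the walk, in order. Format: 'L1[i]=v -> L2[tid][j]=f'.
vaddr = 991 = 0b1111011111
Split: l1_idx=7, l2_idx=5, offset=15

Answer: L1[7]=0 -> L2[0][5]=64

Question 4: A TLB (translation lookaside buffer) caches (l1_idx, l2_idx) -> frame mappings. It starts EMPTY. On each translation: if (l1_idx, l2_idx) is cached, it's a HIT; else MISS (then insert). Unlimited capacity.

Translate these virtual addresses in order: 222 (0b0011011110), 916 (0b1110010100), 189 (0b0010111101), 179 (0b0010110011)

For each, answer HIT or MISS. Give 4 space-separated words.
Answer: MISS MISS MISS HIT

Derivation:
vaddr=222: (1,5) not in TLB -> MISS, insert
vaddr=916: (7,1) not in TLB -> MISS, insert
vaddr=189: (1,3) not in TLB -> MISS, insert
vaddr=179: (1,3) in TLB -> HIT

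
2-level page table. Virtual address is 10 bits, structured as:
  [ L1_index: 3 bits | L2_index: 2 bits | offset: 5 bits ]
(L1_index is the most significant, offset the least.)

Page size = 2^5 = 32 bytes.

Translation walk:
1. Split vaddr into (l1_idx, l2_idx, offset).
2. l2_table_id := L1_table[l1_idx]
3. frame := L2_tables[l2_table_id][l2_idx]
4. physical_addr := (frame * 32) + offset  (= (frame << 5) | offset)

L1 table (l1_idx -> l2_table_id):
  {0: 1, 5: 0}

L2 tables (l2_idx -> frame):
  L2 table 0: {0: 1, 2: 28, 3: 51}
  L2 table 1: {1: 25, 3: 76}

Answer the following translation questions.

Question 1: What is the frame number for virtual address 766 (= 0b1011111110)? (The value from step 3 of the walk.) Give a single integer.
vaddr = 766: l1_idx=5, l2_idx=3
L1[5] = 0; L2[0][3] = 51

Answer: 51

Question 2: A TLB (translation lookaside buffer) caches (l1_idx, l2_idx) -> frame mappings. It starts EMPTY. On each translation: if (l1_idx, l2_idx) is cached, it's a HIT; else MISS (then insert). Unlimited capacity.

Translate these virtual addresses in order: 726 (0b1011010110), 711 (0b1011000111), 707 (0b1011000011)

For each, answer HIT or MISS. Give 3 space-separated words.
Answer: MISS HIT HIT

Derivation:
vaddr=726: (5,2) not in TLB -> MISS, insert
vaddr=711: (5,2) in TLB -> HIT
vaddr=707: (5,2) in TLB -> HIT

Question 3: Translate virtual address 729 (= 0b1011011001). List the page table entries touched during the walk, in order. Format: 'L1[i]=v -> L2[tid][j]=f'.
vaddr = 729 = 0b1011011001
Split: l1_idx=5, l2_idx=2, offset=25

Answer: L1[5]=0 -> L2[0][2]=28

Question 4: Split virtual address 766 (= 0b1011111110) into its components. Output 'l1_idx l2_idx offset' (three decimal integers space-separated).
vaddr = 766 = 0b1011111110
  top 3 bits -> l1_idx = 5
  next 2 bits -> l2_idx = 3
  bottom 5 bits -> offset = 30

Answer: 5 3 30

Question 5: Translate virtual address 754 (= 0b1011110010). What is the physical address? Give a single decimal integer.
vaddr = 754 = 0b1011110010
Split: l1_idx=5, l2_idx=3, offset=18
L1[5] = 0
L2[0][3] = 51
paddr = 51 * 32 + 18 = 1650

Answer: 1650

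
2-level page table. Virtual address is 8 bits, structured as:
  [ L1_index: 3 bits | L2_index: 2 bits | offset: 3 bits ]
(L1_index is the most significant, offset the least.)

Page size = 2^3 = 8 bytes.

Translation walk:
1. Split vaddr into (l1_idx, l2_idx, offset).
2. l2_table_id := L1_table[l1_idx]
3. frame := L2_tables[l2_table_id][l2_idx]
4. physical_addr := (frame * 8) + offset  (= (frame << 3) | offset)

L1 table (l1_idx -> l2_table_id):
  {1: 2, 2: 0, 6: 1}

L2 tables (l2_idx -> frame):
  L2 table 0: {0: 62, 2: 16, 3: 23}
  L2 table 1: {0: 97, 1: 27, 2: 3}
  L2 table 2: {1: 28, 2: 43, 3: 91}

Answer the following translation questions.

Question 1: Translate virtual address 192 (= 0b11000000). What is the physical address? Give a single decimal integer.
vaddr = 192 = 0b11000000
Split: l1_idx=6, l2_idx=0, offset=0
L1[6] = 1
L2[1][0] = 97
paddr = 97 * 8 + 0 = 776

Answer: 776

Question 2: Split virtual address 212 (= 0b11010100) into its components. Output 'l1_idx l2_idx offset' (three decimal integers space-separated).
vaddr = 212 = 0b11010100
  top 3 bits -> l1_idx = 6
  next 2 bits -> l2_idx = 2
  bottom 3 bits -> offset = 4

Answer: 6 2 4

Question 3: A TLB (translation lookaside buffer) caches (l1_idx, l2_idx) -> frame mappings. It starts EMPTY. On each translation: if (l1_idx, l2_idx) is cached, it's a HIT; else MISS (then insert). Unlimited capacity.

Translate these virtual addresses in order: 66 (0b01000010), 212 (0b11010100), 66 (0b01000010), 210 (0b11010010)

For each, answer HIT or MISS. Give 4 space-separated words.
Answer: MISS MISS HIT HIT

Derivation:
vaddr=66: (2,0) not in TLB -> MISS, insert
vaddr=212: (6,2) not in TLB -> MISS, insert
vaddr=66: (2,0) in TLB -> HIT
vaddr=210: (6,2) in TLB -> HIT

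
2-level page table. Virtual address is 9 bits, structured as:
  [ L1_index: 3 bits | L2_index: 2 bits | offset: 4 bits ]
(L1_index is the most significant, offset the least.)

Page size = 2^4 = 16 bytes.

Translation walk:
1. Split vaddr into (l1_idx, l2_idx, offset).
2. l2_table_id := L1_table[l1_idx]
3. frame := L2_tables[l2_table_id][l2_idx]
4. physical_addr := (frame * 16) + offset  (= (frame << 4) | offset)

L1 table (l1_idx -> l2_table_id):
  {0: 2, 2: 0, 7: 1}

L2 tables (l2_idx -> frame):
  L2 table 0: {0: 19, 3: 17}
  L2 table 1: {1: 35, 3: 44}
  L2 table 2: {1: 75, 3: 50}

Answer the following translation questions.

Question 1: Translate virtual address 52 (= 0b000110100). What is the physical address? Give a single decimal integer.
Answer: 804

Derivation:
vaddr = 52 = 0b000110100
Split: l1_idx=0, l2_idx=3, offset=4
L1[0] = 2
L2[2][3] = 50
paddr = 50 * 16 + 4 = 804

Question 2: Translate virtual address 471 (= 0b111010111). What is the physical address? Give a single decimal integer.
Answer: 567

Derivation:
vaddr = 471 = 0b111010111
Split: l1_idx=7, l2_idx=1, offset=7
L1[7] = 1
L2[1][1] = 35
paddr = 35 * 16 + 7 = 567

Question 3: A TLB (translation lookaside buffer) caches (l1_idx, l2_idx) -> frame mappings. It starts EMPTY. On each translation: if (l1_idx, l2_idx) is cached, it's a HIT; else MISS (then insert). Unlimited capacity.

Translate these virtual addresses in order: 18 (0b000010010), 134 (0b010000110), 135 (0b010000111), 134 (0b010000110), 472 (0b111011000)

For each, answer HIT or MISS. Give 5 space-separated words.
vaddr=18: (0,1) not in TLB -> MISS, insert
vaddr=134: (2,0) not in TLB -> MISS, insert
vaddr=135: (2,0) in TLB -> HIT
vaddr=134: (2,0) in TLB -> HIT
vaddr=472: (7,1) not in TLB -> MISS, insert

Answer: MISS MISS HIT HIT MISS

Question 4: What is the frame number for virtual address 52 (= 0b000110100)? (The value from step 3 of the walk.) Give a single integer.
Answer: 50

Derivation:
vaddr = 52: l1_idx=0, l2_idx=3
L1[0] = 2; L2[2][3] = 50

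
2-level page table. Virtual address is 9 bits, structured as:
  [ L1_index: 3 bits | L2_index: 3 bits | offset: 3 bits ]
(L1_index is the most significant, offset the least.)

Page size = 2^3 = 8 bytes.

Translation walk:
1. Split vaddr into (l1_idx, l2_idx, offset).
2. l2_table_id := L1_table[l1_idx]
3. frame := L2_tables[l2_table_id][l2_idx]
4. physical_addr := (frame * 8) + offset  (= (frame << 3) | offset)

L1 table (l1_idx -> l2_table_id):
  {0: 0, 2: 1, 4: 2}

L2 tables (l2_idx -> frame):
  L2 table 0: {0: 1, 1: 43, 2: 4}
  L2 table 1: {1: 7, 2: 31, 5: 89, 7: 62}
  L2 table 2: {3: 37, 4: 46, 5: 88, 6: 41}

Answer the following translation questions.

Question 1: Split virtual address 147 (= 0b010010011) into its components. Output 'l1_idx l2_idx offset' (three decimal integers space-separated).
vaddr = 147 = 0b010010011
  top 3 bits -> l1_idx = 2
  next 3 bits -> l2_idx = 2
  bottom 3 bits -> offset = 3

Answer: 2 2 3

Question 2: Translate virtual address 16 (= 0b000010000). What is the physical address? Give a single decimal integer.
Answer: 32

Derivation:
vaddr = 16 = 0b000010000
Split: l1_idx=0, l2_idx=2, offset=0
L1[0] = 0
L2[0][2] = 4
paddr = 4 * 8 + 0 = 32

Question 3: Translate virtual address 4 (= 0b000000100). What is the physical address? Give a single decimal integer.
vaddr = 4 = 0b000000100
Split: l1_idx=0, l2_idx=0, offset=4
L1[0] = 0
L2[0][0] = 1
paddr = 1 * 8 + 4 = 12

Answer: 12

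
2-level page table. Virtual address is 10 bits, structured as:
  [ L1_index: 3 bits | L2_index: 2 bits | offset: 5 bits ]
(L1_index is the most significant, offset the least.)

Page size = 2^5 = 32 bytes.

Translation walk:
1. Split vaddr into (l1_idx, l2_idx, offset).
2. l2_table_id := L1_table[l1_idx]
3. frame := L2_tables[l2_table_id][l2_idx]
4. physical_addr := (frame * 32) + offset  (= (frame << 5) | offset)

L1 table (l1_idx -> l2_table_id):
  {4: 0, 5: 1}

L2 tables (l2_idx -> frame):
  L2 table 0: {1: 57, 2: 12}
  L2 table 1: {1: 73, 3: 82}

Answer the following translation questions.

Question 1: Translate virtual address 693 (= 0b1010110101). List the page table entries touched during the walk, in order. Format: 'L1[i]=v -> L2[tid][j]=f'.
Answer: L1[5]=1 -> L2[1][1]=73

Derivation:
vaddr = 693 = 0b1010110101
Split: l1_idx=5, l2_idx=1, offset=21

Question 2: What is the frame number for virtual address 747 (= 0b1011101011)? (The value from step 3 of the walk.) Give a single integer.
Answer: 82

Derivation:
vaddr = 747: l1_idx=5, l2_idx=3
L1[5] = 1; L2[1][3] = 82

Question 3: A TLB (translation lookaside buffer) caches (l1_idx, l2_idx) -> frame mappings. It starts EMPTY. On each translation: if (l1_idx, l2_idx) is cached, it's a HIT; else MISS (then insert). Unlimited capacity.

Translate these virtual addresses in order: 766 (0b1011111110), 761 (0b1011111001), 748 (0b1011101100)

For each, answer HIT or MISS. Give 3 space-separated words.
Answer: MISS HIT HIT

Derivation:
vaddr=766: (5,3) not in TLB -> MISS, insert
vaddr=761: (5,3) in TLB -> HIT
vaddr=748: (5,3) in TLB -> HIT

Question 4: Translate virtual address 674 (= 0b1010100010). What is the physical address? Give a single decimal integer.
Answer: 2338

Derivation:
vaddr = 674 = 0b1010100010
Split: l1_idx=5, l2_idx=1, offset=2
L1[5] = 1
L2[1][1] = 73
paddr = 73 * 32 + 2 = 2338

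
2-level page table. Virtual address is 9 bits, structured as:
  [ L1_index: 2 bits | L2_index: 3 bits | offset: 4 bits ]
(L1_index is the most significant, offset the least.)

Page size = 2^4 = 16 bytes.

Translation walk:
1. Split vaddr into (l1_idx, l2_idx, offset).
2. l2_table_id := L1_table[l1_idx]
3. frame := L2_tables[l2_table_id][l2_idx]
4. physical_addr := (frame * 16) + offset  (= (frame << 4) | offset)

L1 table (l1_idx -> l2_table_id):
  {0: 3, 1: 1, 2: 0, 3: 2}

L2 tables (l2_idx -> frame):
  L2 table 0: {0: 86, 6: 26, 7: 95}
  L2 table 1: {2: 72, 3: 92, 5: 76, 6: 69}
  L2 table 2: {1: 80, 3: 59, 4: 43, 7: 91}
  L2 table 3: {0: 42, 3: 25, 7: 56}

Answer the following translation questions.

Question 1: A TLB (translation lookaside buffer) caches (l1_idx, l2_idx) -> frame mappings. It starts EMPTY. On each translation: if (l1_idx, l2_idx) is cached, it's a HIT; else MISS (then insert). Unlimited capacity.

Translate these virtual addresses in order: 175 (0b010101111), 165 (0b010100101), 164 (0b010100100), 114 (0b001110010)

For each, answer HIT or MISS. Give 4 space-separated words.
vaddr=175: (1,2) not in TLB -> MISS, insert
vaddr=165: (1,2) in TLB -> HIT
vaddr=164: (1,2) in TLB -> HIT
vaddr=114: (0,7) not in TLB -> MISS, insert

Answer: MISS HIT HIT MISS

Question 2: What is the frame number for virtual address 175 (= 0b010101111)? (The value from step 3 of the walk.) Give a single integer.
Answer: 72

Derivation:
vaddr = 175: l1_idx=1, l2_idx=2
L1[1] = 1; L2[1][2] = 72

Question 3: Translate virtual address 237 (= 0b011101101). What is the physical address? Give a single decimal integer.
Answer: 1117

Derivation:
vaddr = 237 = 0b011101101
Split: l1_idx=1, l2_idx=6, offset=13
L1[1] = 1
L2[1][6] = 69
paddr = 69 * 16 + 13 = 1117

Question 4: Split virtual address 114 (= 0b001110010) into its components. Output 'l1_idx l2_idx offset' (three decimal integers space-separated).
vaddr = 114 = 0b001110010
  top 2 bits -> l1_idx = 0
  next 3 bits -> l2_idx = 7
  bottom 4 bits -> offset = 2

Answer: 0 7 2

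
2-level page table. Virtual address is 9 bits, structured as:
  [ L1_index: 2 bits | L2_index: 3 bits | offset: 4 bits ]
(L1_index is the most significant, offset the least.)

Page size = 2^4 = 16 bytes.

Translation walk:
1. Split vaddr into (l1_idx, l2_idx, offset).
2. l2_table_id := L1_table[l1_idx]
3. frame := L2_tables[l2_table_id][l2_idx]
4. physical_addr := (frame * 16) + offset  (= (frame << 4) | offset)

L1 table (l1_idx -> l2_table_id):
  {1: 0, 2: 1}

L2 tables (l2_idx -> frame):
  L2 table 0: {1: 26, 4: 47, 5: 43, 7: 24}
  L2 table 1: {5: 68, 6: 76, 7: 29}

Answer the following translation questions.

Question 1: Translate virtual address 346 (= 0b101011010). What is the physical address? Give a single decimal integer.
vaddr = 346 = 0b101011010
Split: l1_idx=2, l2_idx=5, offset=10
L1[2] = 1
L2[1][5] = 68
paddr = 68 * 16 + 10 = 1098

Answer: 1098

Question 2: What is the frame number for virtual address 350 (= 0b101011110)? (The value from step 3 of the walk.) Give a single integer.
vaddr = 350: l1_idx=2, l2_idx=5
L1[2] = 1; L2[1][5] = 68

Answer: 68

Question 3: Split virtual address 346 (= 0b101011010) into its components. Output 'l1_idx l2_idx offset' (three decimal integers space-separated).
Answer: 2 5 10

Derivation:
vaddr = 346 = 0b101011010
  top 2 bits -> l1_idx = 2
  next 3 bits -> l2_idx = 5
  bottom 4 bits -> offset = 10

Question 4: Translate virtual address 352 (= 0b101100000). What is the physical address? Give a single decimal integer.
Answer: 1216

Derivation:
vaddr = 352 = 0b101100000
Split: l1_idx=2, l2_idx=6, offset=0
L1[2] = 1
L2[1][6] = 76
paddr = 76 * 16 + 0 = 1216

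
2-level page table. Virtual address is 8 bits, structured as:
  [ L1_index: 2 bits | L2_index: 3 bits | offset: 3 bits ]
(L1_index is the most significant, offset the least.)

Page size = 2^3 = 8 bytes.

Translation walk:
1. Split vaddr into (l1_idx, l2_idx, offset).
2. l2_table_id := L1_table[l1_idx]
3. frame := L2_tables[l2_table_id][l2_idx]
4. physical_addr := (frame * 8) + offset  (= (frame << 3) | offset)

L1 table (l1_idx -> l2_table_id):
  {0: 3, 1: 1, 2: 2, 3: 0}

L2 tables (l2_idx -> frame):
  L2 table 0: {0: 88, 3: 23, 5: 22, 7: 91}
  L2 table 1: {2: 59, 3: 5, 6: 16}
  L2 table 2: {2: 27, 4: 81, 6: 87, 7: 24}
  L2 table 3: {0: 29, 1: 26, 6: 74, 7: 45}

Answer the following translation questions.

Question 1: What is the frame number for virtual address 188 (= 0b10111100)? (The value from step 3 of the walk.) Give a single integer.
Answer: 24

Derivation:
vaddr = 188: l1_idx=2, l2_idx=7
L1[2] = 2; L2[2][7] = 24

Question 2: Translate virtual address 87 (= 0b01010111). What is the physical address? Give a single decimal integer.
Answer: 479

Derivation:
vaddr = 87 = 0b01010111
Split: l1_idx=1, l2_idx=2, offset=7
L1[1] = 1
L2[1][2] = 59
paddr = 59 * 8 + 7 = 479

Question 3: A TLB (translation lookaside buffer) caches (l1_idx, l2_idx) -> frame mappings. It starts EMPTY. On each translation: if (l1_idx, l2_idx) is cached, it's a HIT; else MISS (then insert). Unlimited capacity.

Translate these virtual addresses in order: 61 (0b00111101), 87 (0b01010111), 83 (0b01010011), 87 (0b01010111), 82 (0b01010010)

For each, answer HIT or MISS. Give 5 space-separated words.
Answer: MISS MISS HIT HIT HIT

Derivation:
vaddr=61: (0,7) not in TLB -> MISS, insert
vaddr=87: (1,2) not in TLB -> MISS, insert
vaddr=83: (1,2) in TLB -> HIT
vaddr=87: (1,2) in TLB -> HIT
vaddr=82: (1,2) in TLB -> HIT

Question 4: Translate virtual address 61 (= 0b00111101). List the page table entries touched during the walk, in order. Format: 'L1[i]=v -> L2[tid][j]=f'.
vaddr = 61 = 0b00111101
Split: l1_idx=0, l2_idx=7, offset=5

Answer: L1[0]=3 -> L2[3][7]=45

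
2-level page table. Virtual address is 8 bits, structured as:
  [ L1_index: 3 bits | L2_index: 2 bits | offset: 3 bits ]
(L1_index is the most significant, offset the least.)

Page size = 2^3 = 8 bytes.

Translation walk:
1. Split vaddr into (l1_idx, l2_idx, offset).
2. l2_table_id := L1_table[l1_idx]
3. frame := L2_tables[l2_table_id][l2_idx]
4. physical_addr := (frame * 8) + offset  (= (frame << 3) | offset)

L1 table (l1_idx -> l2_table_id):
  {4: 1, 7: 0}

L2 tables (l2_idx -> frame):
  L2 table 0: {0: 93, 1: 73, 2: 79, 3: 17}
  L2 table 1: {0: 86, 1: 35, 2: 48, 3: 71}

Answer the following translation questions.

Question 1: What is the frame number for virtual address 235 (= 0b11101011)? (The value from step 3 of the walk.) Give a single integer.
Answer: 73

Derivation:
vaddr = 235: l1_idx=7, l2_idx=1
L1[7] = 0; L2[0][1] = 73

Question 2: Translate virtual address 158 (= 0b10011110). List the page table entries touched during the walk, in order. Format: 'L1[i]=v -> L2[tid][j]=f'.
vaddr = 158 = 0b10011110
Split: l1_idx=4, l2_idx=3, offset=6

Answer: L1[4]=1 -> L2[1][3]=71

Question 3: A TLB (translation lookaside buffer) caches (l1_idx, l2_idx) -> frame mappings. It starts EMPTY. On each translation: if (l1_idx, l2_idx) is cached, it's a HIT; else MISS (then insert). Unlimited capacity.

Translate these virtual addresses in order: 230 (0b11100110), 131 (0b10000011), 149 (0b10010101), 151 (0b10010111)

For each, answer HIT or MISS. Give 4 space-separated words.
vaddr=230: (7,0) not in TLB -> MISS, insert
vaddr=131: (4,0) not in TLB -> MISS, insert
vaddr=149: (4,2) not in TLB -> MISS, insert
vaddr=151: (4,2) in TLB -> HIT

Answer: MISS MISS MISS HIT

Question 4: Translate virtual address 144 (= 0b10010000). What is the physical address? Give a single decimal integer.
vaddr = 144 = 0b10010000
Split: l1_idx=4, l2_idx=2, offset=0
L1[4] = 1
L2[1][2] = 48
paddr = 48 * 8 + 0 = 384

Answer: 384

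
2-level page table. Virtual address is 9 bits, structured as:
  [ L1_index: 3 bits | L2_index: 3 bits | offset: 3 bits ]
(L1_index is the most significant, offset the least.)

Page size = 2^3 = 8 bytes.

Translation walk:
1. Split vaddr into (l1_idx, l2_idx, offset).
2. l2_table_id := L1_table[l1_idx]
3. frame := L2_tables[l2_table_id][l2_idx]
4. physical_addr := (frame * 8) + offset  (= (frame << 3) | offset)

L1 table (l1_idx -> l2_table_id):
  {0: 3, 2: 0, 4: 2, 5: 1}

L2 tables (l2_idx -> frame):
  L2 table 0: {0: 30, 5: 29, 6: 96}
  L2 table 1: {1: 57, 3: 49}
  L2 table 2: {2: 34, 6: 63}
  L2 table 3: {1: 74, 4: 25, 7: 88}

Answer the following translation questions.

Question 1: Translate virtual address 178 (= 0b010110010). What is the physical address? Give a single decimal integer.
vaddr = 178 = 0b010110010
Split: l1_idx=2, l2_idx=6, offset=2
L1[2] = 0
L2[0][6] = 96
paddr = 96 * 8 + 2 = 770

Answer: 770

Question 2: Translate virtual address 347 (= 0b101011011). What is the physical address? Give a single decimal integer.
Answer: 395

Derivation:
vaddr = 347 = 0b101011011
Split: l1_idx=5, l2_idx=3, offset=3
L1[5] = 1
L2[1][3] = 49
paddr = 49 * 8 + 3 = 395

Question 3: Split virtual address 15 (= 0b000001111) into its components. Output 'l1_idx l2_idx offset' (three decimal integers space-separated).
Answer: 0 1 7

Derivation:
vaddr = 15 = 0b000001111
  top 3 bits -> l1_idx = 0
  next 3 bits -> l2_idx = 1
  bottom 3 bits -> offset = 7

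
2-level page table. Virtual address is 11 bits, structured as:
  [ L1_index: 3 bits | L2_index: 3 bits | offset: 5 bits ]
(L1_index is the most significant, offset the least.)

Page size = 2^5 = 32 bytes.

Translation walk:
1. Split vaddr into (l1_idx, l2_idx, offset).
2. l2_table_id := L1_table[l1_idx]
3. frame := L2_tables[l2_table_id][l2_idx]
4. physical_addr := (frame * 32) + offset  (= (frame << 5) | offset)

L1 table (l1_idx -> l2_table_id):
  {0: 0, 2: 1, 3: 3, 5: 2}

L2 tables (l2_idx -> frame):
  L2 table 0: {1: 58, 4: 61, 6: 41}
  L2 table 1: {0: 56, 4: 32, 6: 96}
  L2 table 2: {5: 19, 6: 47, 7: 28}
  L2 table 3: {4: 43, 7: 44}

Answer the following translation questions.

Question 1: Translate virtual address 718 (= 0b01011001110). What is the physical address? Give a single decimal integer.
vaddr = 718 = 0b01011001110
Split: l1_idx=2, l2_idx=6, offset=14
L1[2] = 1
L2[1][6] = 96
paddr = 96 * 32 + 14 = 3086

Answer: 3086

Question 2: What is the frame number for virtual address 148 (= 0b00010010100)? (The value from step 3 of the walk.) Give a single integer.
vaddr = 148: l1_idx=0, l2_idx=4
L1[0] = 0; L2[0][4] = 61

Answer: 61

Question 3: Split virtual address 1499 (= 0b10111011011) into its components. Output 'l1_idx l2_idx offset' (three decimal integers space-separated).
Answer: 5 6 27

Derivation:
vaddr = 1499 = 0b10111011011
  top 3 bits -> l1_idx = 5
  next 3 bits -> l2_idx = 6
  bottom 5 bits -> offset = 27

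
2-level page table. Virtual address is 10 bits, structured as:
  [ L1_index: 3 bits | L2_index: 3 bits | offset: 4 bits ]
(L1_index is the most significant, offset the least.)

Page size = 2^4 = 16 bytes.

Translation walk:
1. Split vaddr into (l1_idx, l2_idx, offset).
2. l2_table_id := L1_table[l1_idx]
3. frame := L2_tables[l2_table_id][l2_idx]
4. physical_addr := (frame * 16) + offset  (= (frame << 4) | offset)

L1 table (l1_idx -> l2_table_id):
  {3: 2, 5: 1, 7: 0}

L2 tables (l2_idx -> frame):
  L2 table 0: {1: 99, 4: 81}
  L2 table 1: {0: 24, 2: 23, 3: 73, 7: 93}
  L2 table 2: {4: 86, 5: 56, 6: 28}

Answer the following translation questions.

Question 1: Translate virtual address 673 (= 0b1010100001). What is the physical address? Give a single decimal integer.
Answer: 369

Derivation:
vaddr = 673 = 0b1010100001
Split: l1_idx=5, l2_idx=2, offset=1
L1[5] = 1
L2[1][2] = 23
paddr = 23 * 16 + 1 = 369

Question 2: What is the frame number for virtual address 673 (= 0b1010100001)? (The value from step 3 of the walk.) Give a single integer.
Answer: 23

Derivation:
vaddr = 673: l1_idx=5, l2_idx=2
L1[5] = 1; L2[1][2] = 23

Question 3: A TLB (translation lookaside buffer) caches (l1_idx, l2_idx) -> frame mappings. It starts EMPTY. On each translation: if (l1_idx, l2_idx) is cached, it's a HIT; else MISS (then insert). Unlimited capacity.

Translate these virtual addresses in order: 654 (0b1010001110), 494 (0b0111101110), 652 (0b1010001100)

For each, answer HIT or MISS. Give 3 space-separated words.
vaddr=654: (5,0) not in TLB -> MISS, insert
vaddr=494: (3,6) not in TLB -> MISS, insert
vaddr=652: (5,0) in TLB -> HIT

Answer: MISS MISS HIT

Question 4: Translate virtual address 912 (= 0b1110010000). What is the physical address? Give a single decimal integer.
vaddr = 912 = 0b1110010000
Split: l1_idx=7, l2_idx=1, offset=0
L1[7] = 0
L2[0][1] = 99
paddr = 99 * 16 + 0 = 1584

Answer: 1584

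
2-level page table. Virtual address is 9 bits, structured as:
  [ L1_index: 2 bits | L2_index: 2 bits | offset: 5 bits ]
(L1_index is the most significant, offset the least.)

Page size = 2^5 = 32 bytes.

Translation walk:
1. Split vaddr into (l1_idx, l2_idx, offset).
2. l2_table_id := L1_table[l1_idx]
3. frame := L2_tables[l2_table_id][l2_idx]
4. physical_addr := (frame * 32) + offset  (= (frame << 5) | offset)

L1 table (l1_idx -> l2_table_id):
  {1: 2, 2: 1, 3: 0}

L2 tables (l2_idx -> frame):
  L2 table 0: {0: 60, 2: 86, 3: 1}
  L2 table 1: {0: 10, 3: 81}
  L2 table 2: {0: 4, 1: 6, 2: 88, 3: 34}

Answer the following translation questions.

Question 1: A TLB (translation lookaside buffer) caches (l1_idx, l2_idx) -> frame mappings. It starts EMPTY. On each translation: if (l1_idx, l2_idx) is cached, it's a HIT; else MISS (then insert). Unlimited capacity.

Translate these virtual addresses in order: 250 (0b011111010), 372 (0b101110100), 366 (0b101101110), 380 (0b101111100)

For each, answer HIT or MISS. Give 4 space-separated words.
vaddr=250: (1,3) not in TLB -> MISS, insert
vaddr=372: (2,3) not in TLB -> MISS, insert
vaddr=366: (2,3) in TLB -> HIT
vaddr=380: (2,3) in TLB -> HIT

Answer: MISS MISS HIT HIT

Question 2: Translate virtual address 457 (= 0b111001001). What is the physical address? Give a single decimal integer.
Answer: 2761

Derivation:
vaddr = 457 = 0b111001001
Split: l1_idx=3, l2_idx=2, offset=9
L1[3] = 0
L2[0][2] = 86
paddr = 86 * 32 + 9 = 2761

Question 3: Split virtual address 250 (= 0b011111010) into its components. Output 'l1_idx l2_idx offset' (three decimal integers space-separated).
Answer: 1 3 26

Derivation:
vaddr = 250 = 0b011111010
  top 2 bits -> l1_idx = 1
  next 2 bits -> l2_idx = 3
  bottom 5 bits -> offset = 26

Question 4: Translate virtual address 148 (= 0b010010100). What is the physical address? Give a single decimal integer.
Answer: 148

Derivation:
vaddr = 148 = 0b010010100
Split: l1_idx=1, l2_idx=0, offset=20
L1[1] = 2
L2[2][0] = 4
paddr = 4 * 32 + 20 = 148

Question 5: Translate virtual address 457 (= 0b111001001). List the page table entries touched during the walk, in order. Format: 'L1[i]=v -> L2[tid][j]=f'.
vaddr = 457 = 0b111001001
Split: l1_idx=3, l2_idx=2, offset=9

Answer: L1[3]=0 -> L2[0][2]=86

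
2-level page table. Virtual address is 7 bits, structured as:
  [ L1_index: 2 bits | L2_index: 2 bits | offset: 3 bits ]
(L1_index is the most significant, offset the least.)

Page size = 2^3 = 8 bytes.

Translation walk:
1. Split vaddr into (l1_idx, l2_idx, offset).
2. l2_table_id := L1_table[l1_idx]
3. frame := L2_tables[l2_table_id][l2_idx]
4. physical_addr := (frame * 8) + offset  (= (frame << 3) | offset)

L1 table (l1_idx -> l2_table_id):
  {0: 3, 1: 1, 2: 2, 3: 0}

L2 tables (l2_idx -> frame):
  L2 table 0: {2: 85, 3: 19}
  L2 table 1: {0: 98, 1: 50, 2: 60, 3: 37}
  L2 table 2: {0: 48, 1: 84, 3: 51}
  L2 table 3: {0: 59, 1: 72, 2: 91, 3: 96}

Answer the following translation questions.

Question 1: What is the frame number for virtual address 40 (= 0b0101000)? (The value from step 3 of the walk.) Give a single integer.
vaddr = 40: l1_idx=1, l2_idx=1
L1[1] = 1; L2[1][1] = 50

Answer: 50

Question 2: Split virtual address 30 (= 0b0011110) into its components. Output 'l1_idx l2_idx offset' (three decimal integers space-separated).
vaddr = 30 = 0b0011110
  top 2 bits -> l1_idx = 0
  next 2 bits -> l2_idx = 3
  bottom 3 bits -> offset = 6

Answer: 0 3 6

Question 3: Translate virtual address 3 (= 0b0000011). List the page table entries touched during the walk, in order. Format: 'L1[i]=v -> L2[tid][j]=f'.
Answer: L1[0]=3 -> L2[3][0]=59

Derivation:
vaddr = 3 = 0b0000011
Split: l1_idx=0, l2_idx=0, offset=3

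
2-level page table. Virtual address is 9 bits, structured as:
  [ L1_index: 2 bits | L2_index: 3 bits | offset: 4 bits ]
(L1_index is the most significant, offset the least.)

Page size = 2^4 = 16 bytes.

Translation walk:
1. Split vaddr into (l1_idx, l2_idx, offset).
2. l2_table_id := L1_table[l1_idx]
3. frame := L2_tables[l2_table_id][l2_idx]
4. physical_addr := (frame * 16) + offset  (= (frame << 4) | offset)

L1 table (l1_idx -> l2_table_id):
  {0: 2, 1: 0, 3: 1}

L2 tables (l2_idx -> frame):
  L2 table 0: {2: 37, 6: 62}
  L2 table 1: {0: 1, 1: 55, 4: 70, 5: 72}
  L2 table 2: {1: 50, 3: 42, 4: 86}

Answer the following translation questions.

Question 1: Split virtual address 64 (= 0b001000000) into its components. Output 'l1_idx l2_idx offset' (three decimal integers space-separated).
Answer: 0 4 0

Derivation:
vaddr = 64 = 0b001000000
  top 2 bits -> l1_idx = 0
  next 3 bits -> l2_idx = 4
  bottom 4 bits -> offset = 0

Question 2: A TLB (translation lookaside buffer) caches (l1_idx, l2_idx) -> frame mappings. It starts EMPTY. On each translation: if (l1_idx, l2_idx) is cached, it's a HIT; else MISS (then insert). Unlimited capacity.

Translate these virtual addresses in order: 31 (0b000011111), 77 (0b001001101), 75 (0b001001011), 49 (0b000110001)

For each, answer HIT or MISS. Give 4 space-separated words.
vaddr=31: (0,1) not in TLB -> MISS, insert
vaddr=77: (0,4) not in TLB -> MISS, insert
vaddr=75: (0,4) in TLB -> HIT
vaddr=49: (0,3) not in TLB -> MISS, insert

Answer: MISS MISS HIT MISS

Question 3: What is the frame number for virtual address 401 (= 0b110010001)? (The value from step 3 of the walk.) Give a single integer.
vaddr = 401: l1_idx=3, l2_idx=1
L1[3] = 1; L2[1][1] = 55

Answer: 55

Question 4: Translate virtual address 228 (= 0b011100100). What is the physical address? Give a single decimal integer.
Answer: 996

Derivation:
vaddr = 228 = 0b011100100
Split: l1_idx=1, l2_idx=6, offset=4
L1[1] = 0
L2[0][6] = 62
paddr = 62 * 16 + 4 = 996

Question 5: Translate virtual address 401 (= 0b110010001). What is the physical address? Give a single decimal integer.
vaddr = 401 = 0b110010001
Split: l1_idx=3, l2_idx=1, offset=1
L1[3] = 1
L2[1][1] = 55
paddr = 55 * 16 + 1 = 881

Answer: 881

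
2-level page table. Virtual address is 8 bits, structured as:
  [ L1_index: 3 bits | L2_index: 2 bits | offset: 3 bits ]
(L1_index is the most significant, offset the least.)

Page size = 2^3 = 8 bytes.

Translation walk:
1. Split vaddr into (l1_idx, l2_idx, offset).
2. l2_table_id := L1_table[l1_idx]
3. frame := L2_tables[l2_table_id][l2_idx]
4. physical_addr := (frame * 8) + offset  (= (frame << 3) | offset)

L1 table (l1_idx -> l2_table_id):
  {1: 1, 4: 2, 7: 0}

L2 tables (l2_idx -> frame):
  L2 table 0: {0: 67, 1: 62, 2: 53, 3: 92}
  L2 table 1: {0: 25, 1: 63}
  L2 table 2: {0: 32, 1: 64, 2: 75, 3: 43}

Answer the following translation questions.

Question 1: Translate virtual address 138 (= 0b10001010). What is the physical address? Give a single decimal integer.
vaddr = 138 = 0b10001010
Split: l1_idx=4, l2_idx=1, offset=2
L1[4] = 2
L2[2][1] = 64
paddr = 64 * 8 + 2 = 514

Answer: 514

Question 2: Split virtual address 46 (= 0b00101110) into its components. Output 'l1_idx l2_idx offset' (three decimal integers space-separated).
vaddr = 46 = 0b00101110
  top 3 bits -> l1_idx = 1
  next 2 bits -> l2_idx = 1
  bottom 3 bits -> offset = 6

Answer: 1 1 6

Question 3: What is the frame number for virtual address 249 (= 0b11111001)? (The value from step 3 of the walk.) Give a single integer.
vaddr = 249: l1_idx=7, l2_idx=3
L1[7] = 0; L2[0][3] = 92

Answer: 92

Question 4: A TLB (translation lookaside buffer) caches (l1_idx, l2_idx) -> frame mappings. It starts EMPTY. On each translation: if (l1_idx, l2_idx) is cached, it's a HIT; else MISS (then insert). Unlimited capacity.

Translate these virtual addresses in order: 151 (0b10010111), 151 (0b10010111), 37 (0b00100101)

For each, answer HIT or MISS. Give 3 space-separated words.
vaddr=151: (4,2) not in TLB -> MISS, insert
vaddr=151: (4,2) in TLB -> HIT
vaddr=37: (1,0) not in TLB -> MISS, insert

Answer: MISS HIT MISS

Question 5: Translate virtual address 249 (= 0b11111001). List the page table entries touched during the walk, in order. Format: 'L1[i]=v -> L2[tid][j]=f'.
vaddr = 249 = 0b11111001
Split: l1_idx=7, l2_idx=3, offset=1

Answer: L1[7]=0 -> L2[0][3]=92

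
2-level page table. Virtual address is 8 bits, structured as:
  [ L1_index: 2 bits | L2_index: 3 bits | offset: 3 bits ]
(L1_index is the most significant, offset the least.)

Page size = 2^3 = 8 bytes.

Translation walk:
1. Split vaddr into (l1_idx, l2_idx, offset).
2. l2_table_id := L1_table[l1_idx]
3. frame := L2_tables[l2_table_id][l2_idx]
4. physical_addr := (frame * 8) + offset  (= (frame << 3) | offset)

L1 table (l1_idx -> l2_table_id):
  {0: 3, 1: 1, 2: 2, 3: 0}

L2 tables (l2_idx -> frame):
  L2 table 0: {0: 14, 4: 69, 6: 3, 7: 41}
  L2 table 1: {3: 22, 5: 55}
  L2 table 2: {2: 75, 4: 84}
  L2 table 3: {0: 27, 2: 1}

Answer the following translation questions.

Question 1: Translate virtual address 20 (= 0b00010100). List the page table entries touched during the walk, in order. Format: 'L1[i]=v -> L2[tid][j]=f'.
Answer: L1[0]=3 -> L2[3][2]=1

Derivation:
vaddr = 20 = 0b00010100
Split: l1_idx=0, l2_idx=2, offset=4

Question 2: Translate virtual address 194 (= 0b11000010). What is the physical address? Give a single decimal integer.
vaddr = 194 = 0b11000010
Split: l1_idx=3, l2_idx=0, offset=2
L1[3] = 0
L2[0][0] = 14
paddr = 14 * 8 + 2 = 114

Answer: 114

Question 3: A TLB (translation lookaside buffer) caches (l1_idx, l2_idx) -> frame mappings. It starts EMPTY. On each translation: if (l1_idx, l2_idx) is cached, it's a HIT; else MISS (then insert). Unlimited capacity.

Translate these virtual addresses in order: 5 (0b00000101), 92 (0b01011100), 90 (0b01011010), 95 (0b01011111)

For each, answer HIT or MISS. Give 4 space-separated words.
vaddr=5: (0,0) not in TLB -> MISS, insert
vaddr=92: (1,3) not in TLB -> MISS, insert
vaddr=90: (1,3) in TLB -> HIT
vaddr=95: (1,3) in TLB -> HIT

Answer: MISS MISS HIT HIT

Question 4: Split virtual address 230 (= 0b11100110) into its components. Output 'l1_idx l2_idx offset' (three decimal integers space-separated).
vaddr = 230 = 0b11100110
  top 2 bits -> l1_idx = 3
  next 3 bits -> l2_idx = 4
  bottom 3 bits -> offset = 6

Answer: 3 4 6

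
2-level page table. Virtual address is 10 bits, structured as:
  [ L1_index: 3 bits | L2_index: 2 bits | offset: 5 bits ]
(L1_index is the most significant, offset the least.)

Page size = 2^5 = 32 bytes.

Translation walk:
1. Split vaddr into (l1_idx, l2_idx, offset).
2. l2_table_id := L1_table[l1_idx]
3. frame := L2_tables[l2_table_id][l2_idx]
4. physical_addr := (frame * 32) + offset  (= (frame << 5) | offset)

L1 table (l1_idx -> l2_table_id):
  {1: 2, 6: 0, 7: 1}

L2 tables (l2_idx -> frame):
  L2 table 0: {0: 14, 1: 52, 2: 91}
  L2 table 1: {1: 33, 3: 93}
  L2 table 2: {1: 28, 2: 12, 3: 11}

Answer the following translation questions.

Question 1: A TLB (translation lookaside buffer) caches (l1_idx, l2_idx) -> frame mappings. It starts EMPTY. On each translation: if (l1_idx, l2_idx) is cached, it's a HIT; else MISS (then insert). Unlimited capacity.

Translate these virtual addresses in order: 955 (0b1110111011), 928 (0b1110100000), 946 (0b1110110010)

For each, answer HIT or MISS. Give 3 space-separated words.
Answer: MISS HIT HIT

Derivation:
vaddr=955: (7,1) not in TLB -> MISS, insert
vaddr=928: (7,1) in TLB -> HIT
vaddr=946: (7,1) in TLB -> HIT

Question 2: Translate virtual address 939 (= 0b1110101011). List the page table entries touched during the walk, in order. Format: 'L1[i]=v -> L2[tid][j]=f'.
Answer: L1[7]=1 -> L2[1][1]=33

Derivation:
vaddr = 939 = 0b1110101011
Split: l1_idx=7, l2_idx=1, offset=11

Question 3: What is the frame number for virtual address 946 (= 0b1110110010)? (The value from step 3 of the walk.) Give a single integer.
Answer: 33

Derivation:
vaddr = 946: l1_idx=7, l2_idx=1
L1[7] = 1; L2[1][1] = 33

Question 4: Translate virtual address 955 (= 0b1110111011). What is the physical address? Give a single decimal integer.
Answer: 1083

Derivation:
vaddr = 955 = 0b1110111011
Split: l1_idx=7, l2_idx=1, offset=27
L1[7] = 1
L2[1][1] = 33
paddr = 33 * 32 + 27 = 1083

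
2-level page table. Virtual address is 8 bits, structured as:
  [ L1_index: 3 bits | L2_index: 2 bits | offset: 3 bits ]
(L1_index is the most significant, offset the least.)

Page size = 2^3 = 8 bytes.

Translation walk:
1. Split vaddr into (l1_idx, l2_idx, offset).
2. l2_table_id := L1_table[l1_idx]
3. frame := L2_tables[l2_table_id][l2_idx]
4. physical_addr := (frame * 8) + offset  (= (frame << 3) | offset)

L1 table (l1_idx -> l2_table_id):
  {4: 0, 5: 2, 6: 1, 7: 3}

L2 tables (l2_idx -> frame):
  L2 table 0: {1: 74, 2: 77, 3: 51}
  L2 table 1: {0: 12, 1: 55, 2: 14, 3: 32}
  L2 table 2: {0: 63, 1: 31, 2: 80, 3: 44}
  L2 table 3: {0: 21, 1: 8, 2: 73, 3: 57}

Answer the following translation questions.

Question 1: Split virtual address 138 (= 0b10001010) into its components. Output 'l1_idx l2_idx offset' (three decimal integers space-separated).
Answer: 4 1 2

Derivation:
vaddr = 138 = 0b10001010
  top 3 bits -> l1_idx = 4
  next 2 bits -> l2_idx = 1
  bottom 3 bits -> offset = 2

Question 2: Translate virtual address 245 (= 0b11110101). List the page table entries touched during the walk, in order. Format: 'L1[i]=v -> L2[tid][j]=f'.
vaddr = 245 = 0b11110101
Split: l1_idx=7, l2_idx=2, offset=5

Answer: L1[7]=3 -> L2[3][2]=73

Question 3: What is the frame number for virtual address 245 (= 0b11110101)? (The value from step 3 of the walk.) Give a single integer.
Answer: 73

Derivation:
vaddr = 245: l1_idx=7, l2_idx=2
L1[7] = 3; L2[3][2] = 73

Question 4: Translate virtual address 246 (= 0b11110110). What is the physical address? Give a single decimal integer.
vaddr = 246 = 0b11110110
Split: l1_idx=7, l2_idx=2, offset=6
L1[7] = 3
L2[3][2] = 73
paddr = 73 * 8 + 6 = 590

Answer: 590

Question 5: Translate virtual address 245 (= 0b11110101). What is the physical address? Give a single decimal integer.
vaddr = 245 = 0b11110101
Split: l1_idx=7, l2_idx=2, offset=5
L1[7] = 3
L2[3][2] = 73
paddr = 73 * 8 + 5 = 589

Answer: 589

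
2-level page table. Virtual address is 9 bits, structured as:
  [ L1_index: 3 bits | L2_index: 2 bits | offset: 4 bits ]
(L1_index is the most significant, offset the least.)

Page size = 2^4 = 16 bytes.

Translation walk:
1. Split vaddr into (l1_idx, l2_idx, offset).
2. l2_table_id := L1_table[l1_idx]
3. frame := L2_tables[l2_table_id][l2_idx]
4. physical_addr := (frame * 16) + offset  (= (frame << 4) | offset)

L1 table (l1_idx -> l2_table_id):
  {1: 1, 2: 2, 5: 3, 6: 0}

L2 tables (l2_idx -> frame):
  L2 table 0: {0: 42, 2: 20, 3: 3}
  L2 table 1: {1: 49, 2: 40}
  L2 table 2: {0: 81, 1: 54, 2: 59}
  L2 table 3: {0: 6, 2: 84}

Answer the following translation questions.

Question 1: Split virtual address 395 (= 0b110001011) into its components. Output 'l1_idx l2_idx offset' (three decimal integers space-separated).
Answer: 6 0 11

Derivation:
vaddr = 395 = 0b110001011
  top 3 bits -> l1_idx = 6
  next 2 bits -> l2_idx = 0
  bottom 4 bits -> offset = 11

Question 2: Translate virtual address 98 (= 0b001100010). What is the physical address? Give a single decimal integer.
vaddr = 98 = 0b001100010
Split: l1_idx=1, l2_idx=2, offset=2
L1[1] = 1
L2[1][2] = 40
paddr = 40 * 16 + 2 = 642

Answer: 642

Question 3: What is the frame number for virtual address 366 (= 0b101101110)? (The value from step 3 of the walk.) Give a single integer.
Answer: 84

Derivation:
vaddr = 366: l1_idx=5, l2_idx=2
L1[5] = 3; L2[3][2] = 84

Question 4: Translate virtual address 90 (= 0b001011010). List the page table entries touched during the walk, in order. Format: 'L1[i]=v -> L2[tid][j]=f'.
Answer: L1[1]=1 -> L2[1][1]=49

Derivation:
vaddr = 90 = 0b001011010
Split: l1_idx=1, l2_idx=1, offset=10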